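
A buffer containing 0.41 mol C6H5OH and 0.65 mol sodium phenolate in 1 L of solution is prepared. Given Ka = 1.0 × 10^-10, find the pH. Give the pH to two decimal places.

pH = 10.20

pKa = −log(1.0 × 10^-10) = 10.000
Using pH = pKa + log([base]/[acid]) with [base]/[acid] = 0.65/0.41:
pH = 10.000 + (+0.200) = 10.20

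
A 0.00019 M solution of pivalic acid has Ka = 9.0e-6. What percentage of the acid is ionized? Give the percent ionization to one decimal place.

(CH3)3CCOOH ⇌ (CH3)3CCOO- + H+; let x = [H+] at equilibrium.
Ka = x²/(C₀ − x); solving the quadratic gives x = 3.71 × 10^-5 M.
Fraction ionized = 3.71 × 10^-5 / 0.00019 = 0.1953 → 19.5%

19.5%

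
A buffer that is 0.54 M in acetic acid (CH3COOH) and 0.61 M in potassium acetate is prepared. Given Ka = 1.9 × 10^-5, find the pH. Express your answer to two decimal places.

pH = 4.77

pKa = −log(1.9 × 10^-5) = 4.721
Henderson–Hasselbalch: pH = pKa + log([CH3COO-]/[CH3COOH]) = 4.721 + log(0.61/0.54)
pH = 4.721 + (+0.053) = 4.77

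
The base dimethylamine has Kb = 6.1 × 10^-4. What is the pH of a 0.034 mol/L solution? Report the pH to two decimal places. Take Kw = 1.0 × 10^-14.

(CH3)2NH + H2O ⇌ (CH3)2NH2+ + OH-
Let x = [OH-] at equilibrium. Kb = x²/(0.034 − x).
The 5% rule fails; solving x² + Kb·x − Kb·C₀ = 0 exactly:
x = (−Kb + √(Kb² + 4·Kb·C₀))/2 = 4.26 × 10^-3 M
pOH = −log(4.26 × 10^-3) = 2.37; pH = 14.00 − 2.37 = 11.63

pH = 11.63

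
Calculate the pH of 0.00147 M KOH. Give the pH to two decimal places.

KOH is a strong base; [OH-] = 0.00147 M.
pOH = -log(0.00147) = 2.83
pH = 14.00 - 2.83 = 11.17

pH = 11.17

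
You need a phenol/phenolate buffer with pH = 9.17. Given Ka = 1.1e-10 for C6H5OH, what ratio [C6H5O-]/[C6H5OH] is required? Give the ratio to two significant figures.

pKa = -log(1.1 × 10^-10) = 9.959
pH = pKa + log(r) ⇒ log(r) = 9.17 − 9.959 = -0.789
r = [C6H5O-]/[C6H5OH] = 10^(-0.789) = 0.163

ratio = 0.16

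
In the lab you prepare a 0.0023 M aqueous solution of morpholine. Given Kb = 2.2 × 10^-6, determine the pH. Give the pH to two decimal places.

C4H8ONH + H2O ⇌ C4H8ONH2+ + OH-
From the ICE table, Kb = x²/(0.0023 − x) = 2.2 × 10^-6.
Since Kb ≪ C₀, x ≈ √(Kb·C₀) = 7.11 × 10^-5 M.
pOH = −log(7.11 × 10^-5) = 4.15; pH = 14.00 − 4.15 = 9.85

pH = 9.85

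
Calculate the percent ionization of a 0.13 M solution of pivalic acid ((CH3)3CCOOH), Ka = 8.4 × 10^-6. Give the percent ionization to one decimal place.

0.8%

(CH3)3CCOOH ⇌ (CH3)3CCOO- + H+; let x = [H+] at equilibrium.
x ≈ √(Ka·C₀) = √(8.4 × 10^-6 × 0.13) = 1.04 × 10^-3 M
% ionization = x/C₀ × 100% = 1.04 × 10^-3/0.13 × 100% = 0.8%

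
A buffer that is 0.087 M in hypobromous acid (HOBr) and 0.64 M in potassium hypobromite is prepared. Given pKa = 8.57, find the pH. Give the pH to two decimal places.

Using pH = pKa + log([base]/[acid]) with [base]/[acid] = 0.64/0.087:
pH = 8.57 + (+0.867) = 9.44

pH = 9.44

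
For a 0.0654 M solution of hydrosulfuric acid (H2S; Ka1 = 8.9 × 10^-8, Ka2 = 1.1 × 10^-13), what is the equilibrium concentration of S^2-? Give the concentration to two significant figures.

First ionization gives [H+] ≈ [HS-] = 7.63 × 10^-5 M.
Second step: Ka2 = [H+][S^2-]/[HS-] ≈ [S^2-] (since [H+] ≈ [HS-]).
So [S^2-] ≈ Ka2.

1.1 × 10^-13 M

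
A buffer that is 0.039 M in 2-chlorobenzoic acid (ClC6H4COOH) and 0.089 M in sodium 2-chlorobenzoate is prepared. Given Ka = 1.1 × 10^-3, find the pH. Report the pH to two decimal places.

pH = 3.32

pKa = −log(1.1 × 10^-3) = 2.959
pH = pKa + log([A⁻]/[HA]) = 2.959 + log(0.089/0.039)
pH = 2.959 + (+0.358) = 3.32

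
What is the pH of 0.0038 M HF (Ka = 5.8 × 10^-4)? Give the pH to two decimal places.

HF ⇌ F- + H+
Ka = [H+]²/(0.0038 − [H+]) = 5.8 × 10^-4
The 5% rule fails; solving [H+]² + Ka·[H+] − Ka·C₀ = 0 exactly:
[H+] = (−Ka + √(Ka² + 4·Ka·C₀))/2 = 1.22 × 10^-3 M
pH = −log(1.22 × 10^-3) = 2.91

pH = 2.91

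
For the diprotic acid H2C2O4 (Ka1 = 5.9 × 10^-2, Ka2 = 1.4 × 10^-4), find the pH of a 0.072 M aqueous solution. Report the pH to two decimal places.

pH = 1.38

Since Ka1 ≫ Ka2, the first ionization dominates [H+].
Ka1 = x²/(0.072 − x) = 5.9 × 10^-2
Solving the quadratic: x = (−Ka1 + √(Ka1² + 4·Ka1·C₀))/2 = 4.20 × 10^-2 M
pH = −log(4.20 × 10^-2) = 1.38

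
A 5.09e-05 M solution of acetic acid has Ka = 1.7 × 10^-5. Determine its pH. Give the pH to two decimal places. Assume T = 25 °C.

CH3COOH ⇌ CH3COO- + H+
From the ICE table, Ka = [H+]²/(5.09e-05 − [H+]) = 1.7 × 10^-5.
Here C₀/Ka ≈ 2.99, so the small-[H+] approximation fails. Use the quadratic:
[H+] = [−1.7e-05 + √(1.7e-05² + 3.46e-09)]/2 = 2.21 × 10^-5 M
pH = −log[H+] = −log(2.21 × 10^-5) = 4.66

pH = 4.66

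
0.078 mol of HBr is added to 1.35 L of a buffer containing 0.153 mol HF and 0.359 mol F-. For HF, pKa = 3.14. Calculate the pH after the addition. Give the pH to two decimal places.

Added H+ converts F- to HF: HF → 0.231 mol, F- → 0.281 mol.
pH = pKa + log([A⁻]/[HA]) = 3.14 + log(0.281/0.231) = 3.14 +0.085

pH = 3.23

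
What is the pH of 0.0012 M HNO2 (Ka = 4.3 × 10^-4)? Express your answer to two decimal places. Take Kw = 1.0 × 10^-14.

pH = 3.27

HNO2 ⇌ NO2- + H+
From the ICE table, Ka = x²/(0.0012 − x) = 4.3 × 10^-4.
The 5% rule fails; solving x² + Ka·x − Ka·C₀ = 0 exactly:
x = [−0.00043 + √(0.00043² + 2.06e-06)]/2 = 5.35 × 10^-4 M
pH = −log[H+] = −log(5.35 × 10^-4) = 3.27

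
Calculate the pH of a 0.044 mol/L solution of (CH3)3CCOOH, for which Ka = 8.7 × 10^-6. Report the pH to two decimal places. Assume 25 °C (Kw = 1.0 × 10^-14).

pH = 3.21

(CH3)3CCOOH ⇌ (CH3)3CCOO- + H+
From the ICE table, Ka = [H+]²/(0.044 − [H+]) = 8.7 × 10^-6.
Neglecting [H+] in the denominator: [H+] = √(8.7 × 10^-6 × 0.044) = 6.19 × 10^-4 M
pH = −log(6.19 × 10^-4) = 3.21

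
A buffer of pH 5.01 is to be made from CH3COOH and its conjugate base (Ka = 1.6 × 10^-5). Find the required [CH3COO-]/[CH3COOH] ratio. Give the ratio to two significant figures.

ratio = 1.6

pKa = -log(1.6 × 10^-5) = 4.796
pH = pKa + log(r) ⇒ log(r) = 5.01 − 4.796 = +0.214
r = [CH3COO-]/[CH3COOH] = 10^(+0.214) = 1.64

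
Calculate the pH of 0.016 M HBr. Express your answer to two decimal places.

HBr is a strong acid and dissociates completely, so [H+] = 0.016 M.
pH = -log(0.016) = 1.80

pH = 1.80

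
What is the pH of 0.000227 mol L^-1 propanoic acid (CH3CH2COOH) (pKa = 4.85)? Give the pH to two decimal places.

pH = 4.30

CH3CH2COOH ⇌ CH3CH2COO- + H+
Ka = 10^(−4.85) = 1.41 × 10^-5
From the ICE table, Ka = [H+]²/(0.000227 − [H+]) = 1.41 × 10^-5.
[H+] is not negligible relative to C₀; solve [H+]² + 1.41e-05·[H+] − 3.2e-09 = 0.
[H+] = (−Ka + √(Ka² + 4·Ka·C₀))/2 = 5.00 × 10^-5 M
pH = −log(5.00 × 10^-5) = 4.30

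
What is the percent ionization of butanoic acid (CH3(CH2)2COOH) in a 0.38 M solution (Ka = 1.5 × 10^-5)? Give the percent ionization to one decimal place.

CH3(CH2)2COOH ⇌ CH3(CH2)2COO- + H+; let x = [H+] at equilibrium.
x ≈ √(Ka·C₀) = √(1.5 × 10^-5 × 0.38) = 2.39 × 10^-3 M
% ionization = x/C₀ × 100% = 2.39 × 10^-3/0.38 × 100% = 0.6%

0.6%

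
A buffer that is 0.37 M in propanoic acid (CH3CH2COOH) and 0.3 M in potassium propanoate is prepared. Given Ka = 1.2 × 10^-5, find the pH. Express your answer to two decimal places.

pKa = −log(1.2 × 10^-5) = 4.921
Henderson–Hasselbalch: pH = pKa + log([CH3CH2COO-]/[CH3CH2COOH]) = 4.921 + log(0.3/0.37)
pH = 4.921 + (-0.091) = 4.83

pH = 4.83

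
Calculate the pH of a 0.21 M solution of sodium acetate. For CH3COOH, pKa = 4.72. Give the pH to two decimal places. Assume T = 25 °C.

CH3COO- is the conjugate base of the weak acid CH3COOH.
Ka = 10^(−4.72) = 1.91 × 10^-5
Kb = Kw/Ka = 1.0×10^-14 / 1.91 × 10^-5 = 5.24 × 10^-10
From the ICE table, Kb = [OH-]²/(0.21 − [OH-]) = 5.24 × 10^-10.
Since Kb ≪ C₀, [OH-] ≈ √(Kb·C₀) = 1.05 × 10^-5 M.
Check: 0.005% ionized — well under 5%, approximation valid.
pOH = 4.98, so pH = 14.00 − pOH = 9.02

pH = 9.02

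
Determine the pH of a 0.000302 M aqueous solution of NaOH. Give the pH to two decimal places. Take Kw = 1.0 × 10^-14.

pH = 10.48

NaOH is a strong base; [OH-] = 0.000302 M.
pOH = -log(0.000302) = 3.52
pH = 14.00 - 3.52 = 10.48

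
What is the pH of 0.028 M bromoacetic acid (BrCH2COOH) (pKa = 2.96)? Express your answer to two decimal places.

BrCH2COOH ⇌ BrCH2COO- + H+
Ka = 10^(−2.96) = 1.10 × 10^-3
Ka = x²/(0.028 − x) = 1.10 × 10^-3
Here C₀/Ka ≈ 25.5, so the small-x approximation fails. Use the quadratic:
x = [−0.0011 + √(0.0011² + 0.000123)]/2 = 5.03 × 10^-3 M
pH = −log[H+] = −log(5.03 × 10^-3) = 2.30

pH = 2.30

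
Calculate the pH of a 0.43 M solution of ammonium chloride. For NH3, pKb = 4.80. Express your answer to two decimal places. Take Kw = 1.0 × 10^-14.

pH = 4.78

NH4+ is the conjugate acid of the weak base NH3.
Kb = 10^(−4.80) = 1.58 × 10^-5
Ka = Kw/Kb = 1.0×10^-14 / 1.58 × 10^-5 = 6.33 × 10^-10
Let x = [H+] at equilibrium. Ka = x²/(0.43 − x).
Assume x ≪ 0.43: x ≈ √(6.33 × 10^-10 × 0.43) = 1.65 × 10^-5 M
pH = −log(1.65 × 10^-5) = 4.78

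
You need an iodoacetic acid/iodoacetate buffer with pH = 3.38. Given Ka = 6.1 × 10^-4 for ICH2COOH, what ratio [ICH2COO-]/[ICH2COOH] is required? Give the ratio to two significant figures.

ratio = 1.5

pKa = -log(6.1 × 10^-4) = 3.215
pH = pKa + log(r) ⇒ log(r) = 3.38 − 3.215 = +0.165
r = [ICH2COO-]/[ICH2COOH] = 10^(+0.165) = 1.46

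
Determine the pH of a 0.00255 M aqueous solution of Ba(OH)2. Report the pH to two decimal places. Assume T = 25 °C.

Ba(OH)2 is a strong base (each formula unit releases 2 OH-); [OH-] = 0.0051 M.
pOH = -log(0.0051) = 2.29
pH = 14.00 - 2.29 = 11.71

pH = 11.71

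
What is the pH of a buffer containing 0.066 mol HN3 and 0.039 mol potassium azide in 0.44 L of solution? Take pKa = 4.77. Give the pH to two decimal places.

pH = 4.54

Using pH = pKa + log([base]/[acid]) with [base]/[acid] = 0.039/0.066:
pH = 4.77 + (-0.228) = 4.54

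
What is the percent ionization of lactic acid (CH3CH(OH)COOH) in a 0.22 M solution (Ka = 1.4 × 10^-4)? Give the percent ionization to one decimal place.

2.5%

CH3CH(OH)COOH ⇌ CH3CH(OH)COO- + H+; let x = [H+] at equilibrium.
x ≈ √(Ka·C₀) = √(1.4 × 10^-4 × 0.22) = 5.55 × 10^-3 M
% ionization = x/C₀ × 100% = 5.55 × 10^-3/0.22 × 100% = 2.5%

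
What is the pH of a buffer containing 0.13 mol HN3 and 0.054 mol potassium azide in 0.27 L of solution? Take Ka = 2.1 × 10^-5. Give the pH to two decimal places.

pH = 4.30

pKa = −log(2.1 × 10^-5) = 4.678
pH = pKa + log([A⁻]/[HA]) = 4.678 + log(0.054/0.13)
pH = 4.678 + (-0.382) = 4.30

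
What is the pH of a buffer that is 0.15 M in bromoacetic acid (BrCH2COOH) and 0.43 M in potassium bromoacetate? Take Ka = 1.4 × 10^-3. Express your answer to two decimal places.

pKa = −log(1.4 × 10^-3) = 2.854
Using pH = pKa + log([base]/[acid]) with [base]/[acid] = 0.43/0.15:
pH = 2.854 + (+0.457) = 3.31

pH = 3.31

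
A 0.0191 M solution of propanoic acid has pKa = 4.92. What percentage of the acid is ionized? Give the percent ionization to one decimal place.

CH3CH2COOH ⇌ CH3CH2COO- + H+; let x = [H+] at equilibrium.
Ka = 10^(−4.92) = 1.20 × 10^-5
x ≈ √(Ka·C₀) = √(1.20 × 10^-5 × 0.0191) = 4.79 × 10^-4 M
Fraction ionized = 4.79 × 10^-4 / 0.0191 = 0.0251 → 2.5%

2.5%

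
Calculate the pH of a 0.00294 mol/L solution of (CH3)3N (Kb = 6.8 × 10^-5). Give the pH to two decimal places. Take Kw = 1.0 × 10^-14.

pH = 10.62

(CH3)3N + H2O ⇌ (CH3)3NH+ + OH-
Let x = [OH-] at equilibrium. Kb = x²/(0.00294 − x).
x is not negligible relative to C₀; solve x² + 6.8e-05·x − 2e-07 = 0.
x = [−6.8e-05 + √(6.8e-05² + 8e-07)]/2 = 4.14 × 10^-4 M
pOH = 3.38, so pH = 14.00 − pOH = 10.62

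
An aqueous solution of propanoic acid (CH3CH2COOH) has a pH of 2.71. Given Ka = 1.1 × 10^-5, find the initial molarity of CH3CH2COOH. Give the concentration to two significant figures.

[H+] = 10^(-2.71) = 1.95 × 10^-3 M = x
Ka = x²/(C₀ − x) ⇒ C₀ = x + x²/Ka
C₀ = 1.95 × 10^-3 + (1.95 × 10^-3)²/(1.1 × 10^-5) = 3.48 × 10^-1 M

C₀ = 3.5 × 10^-1 M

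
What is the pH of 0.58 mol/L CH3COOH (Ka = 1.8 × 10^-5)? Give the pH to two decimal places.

pH = 2.49

CH3COOH ⇌ CH3COO- + H+
From the ICE table, Ka = [H+]²/(0.58 − [H+]) = 1.8 × 10^-5.
Assume [H+] ≪ 0.58: [H+] ≈ √(1.8 × 10^-5 × 0.58) = 3.23 × 10^-3 M
([H+]/C₀ = 0.56% < 5%, so the approximation holds.)
pH = −log(3.23 × 10^-3) = 2.49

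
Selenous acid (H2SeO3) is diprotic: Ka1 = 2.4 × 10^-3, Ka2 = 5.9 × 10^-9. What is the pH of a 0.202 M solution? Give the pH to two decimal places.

pH = 1.68

Ka1 ≫ Ka2, so treat the first dissociation as the only significant source of H+.
Ka1 = x²/(0.202 − x) = 2.4 × 10^-3
Solving the quadratic: x = (−Ka1 + √(Ka1² + 4·Ka1·C₀))/2 = 2.09 × 10^-2 M
pH = −log(2.09 × 10^-2) = 1.68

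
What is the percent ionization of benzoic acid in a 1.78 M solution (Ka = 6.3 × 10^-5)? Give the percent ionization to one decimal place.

C6H5COOH ⇌ C6H5COO- + H+; let x = [H+] at equilibrium.
x ≈ √(Ka·C₀) = √(6.3 × 10^-5 × 1.78) = 1.06 × 10^-2 M
Fraction ionized = 1.06 × 10^-2 / 1.78 = 0.0060 → 0.6%

0.6%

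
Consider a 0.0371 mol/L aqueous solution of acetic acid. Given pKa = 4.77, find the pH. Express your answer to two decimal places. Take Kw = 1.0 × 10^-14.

pH = 3.10

CH3COOH ⇌ CH3COO- + H+
Ka = 10^(−4.77) = 1.70 × 10^-5
Ka = x²/(0.0371 − x) = 1.70 × 10^-5
Assume x ≪ 0.0371: x ≈ √(1.70 × 10^-5 × 0.0371) = 7.94 × 10^-4 M
(x/C₀ = 2.1% < 5%, so the approximation holds.)
pH = −log(7.94 × 10^-4) = 3.10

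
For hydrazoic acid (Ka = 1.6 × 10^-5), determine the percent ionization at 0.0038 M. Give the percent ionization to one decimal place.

HN3 ⇌ N3- + H+; let x = [H+] at equilibrium.
Solve x² + 1.6e-05x − 6.08e-08 = 0 → x = 2.39 × 10^-4 M
Fraction ionized = 2.39 × 10^-4 / 0.0038 = 0.0629 → 6.3%

6.3%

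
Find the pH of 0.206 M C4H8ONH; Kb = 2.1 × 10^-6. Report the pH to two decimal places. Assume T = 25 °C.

C4H8ONH + H2O ⇌ C4H8ONH2+ + OH-
From the ICE table, Kb = x²/(0.206 − x) = 2.1 × 10^-6.
Since Kb ≪ C₀, x ≈ √(Kb·C₀) = 6.58 × 10^-4 M.
pOH = 3.18, so pH = 14.00 − pOH = 10.82

pH = 10.82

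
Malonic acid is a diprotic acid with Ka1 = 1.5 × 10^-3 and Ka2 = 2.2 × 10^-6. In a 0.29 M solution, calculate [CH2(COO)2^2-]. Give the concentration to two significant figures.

2.2 × 10^-6 M

First ionization gives [H+] ≈ [CH2(COOH)COO-] = 2.01 × 10^-2 M.
Second step: Ka2 = [H+][CH2(COO)2^2-]/[CH2(COOH)COO-] ≈ [CH2(COO)2^2-] (since [H+] ≈ [CH2(COOH)COO-]).
So [CH2(COO)2^2-] ≈ Ka2.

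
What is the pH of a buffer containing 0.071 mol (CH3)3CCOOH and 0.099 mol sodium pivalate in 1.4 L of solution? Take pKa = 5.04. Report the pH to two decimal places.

pH = 5.18

Using pH = pKa + log([base]/[acid]) with [base]/[acid] = 0.099/0.071:
pH = 5.04 + (+0.144) = 5.18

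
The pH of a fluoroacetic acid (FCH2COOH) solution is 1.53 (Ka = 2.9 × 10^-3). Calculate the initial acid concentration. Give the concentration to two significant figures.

C₀ = 3.3 × 10^-1 M

[H+] = 10^(-1.53) = 2.95 × 10^-2 M = x
Ka = x²/(C₀ − x) ⇒ C₀ = x + x²/Ka
C₀ = 2.95 × 10^-2 + (2.95 × 10^-2)²/(2.9 × 10^-3) = 3.30 × 10^-1 M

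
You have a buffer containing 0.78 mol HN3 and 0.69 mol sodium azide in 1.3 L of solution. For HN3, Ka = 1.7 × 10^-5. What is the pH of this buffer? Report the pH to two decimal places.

pKa = −log(1.7 × 10^-5) = 4.770
Using pH = pKa + log([base]/[acid]) with [base]/[acid] = 0.69/0.78:
pH = 4.770 + (-0.053) = 4.72

pH = 4.72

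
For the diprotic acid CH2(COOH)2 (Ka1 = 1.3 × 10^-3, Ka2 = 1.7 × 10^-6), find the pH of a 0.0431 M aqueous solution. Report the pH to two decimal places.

Since Ka1 ≫ Ka2, the first ionization dominates [H+].
Ka1 = x²/(0.0431 − x) = 1.3 × 10^-3
Solving the quadratic: x = (−Ka1 + √(Ka1² + 4·Ka1·C₀))/2 = 6.86 × 10^-3 M
pH = −log(6.86 × 10^-3) = 2.16

pH = 2.16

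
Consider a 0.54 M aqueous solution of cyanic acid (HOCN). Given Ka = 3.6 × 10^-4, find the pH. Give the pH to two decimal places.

pH = 1.86

HOCN ⇌ OCN- + H+
Ka = [H+]²/(0.54 − [H+]) = 3.6 × 10^-4
Neglecting [H+] in the denominator: [H+] = √(3.6 × 10^-4 × 0.54) = 1.39 × 10^-2 M
Check: 2.6% ionized — well under 5%, approximation valid.
pH = −log(1.39 × 10^-2) = 1.86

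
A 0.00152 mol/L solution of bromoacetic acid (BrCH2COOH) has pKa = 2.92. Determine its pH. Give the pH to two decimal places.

BrCH2COOH ⇌ BrCH2COO- + H+
Ka = 10^(−2.92) = 1.20 × 10^-3
Ka = [H+]²/(0.00152 − [H+]) = 1.20 × 10^-3
The 5% rule fails; solving [H+]² + Ka·[H+] − Ka·C₀ = 0 exactly:
[H+] = [−0.0012 + √(0.0012² + 7.3e-06)]/2 = 8.78 × 10^-4 M
pH = −log(8.78 × 10^-4) = 3.06

pH = 3.06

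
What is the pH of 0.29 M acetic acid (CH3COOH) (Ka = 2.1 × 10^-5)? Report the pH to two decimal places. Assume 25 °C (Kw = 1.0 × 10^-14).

pH = 2.61

CH3COOH ⇌ CH3COO- + H+
Ka = [H+]²/(0.29 − [H+]) = 2.1 × 10^-5
Neglecting [H+] in the denominator: [H+] = √(2.1 × 10^-5 × 0.29) = 2.47 × 10^-3 M
Check: 0.85% ionized — well under 5%, approximation valid.
pH = −log[H+] = −log(2.47 × 10^-3) = 2.61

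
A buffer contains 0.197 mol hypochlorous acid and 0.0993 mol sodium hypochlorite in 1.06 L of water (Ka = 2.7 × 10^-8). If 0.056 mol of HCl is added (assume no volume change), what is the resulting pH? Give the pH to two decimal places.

Added H+ converts OCl- to HOCl: HOCl → 0.253 mol, OCl- → 0.0433 mol.
pKa = −log(2.7 × 10^-8) = 7.569
pH = pKa + log([A⁻]/[HA]) = 7.569 + log(0.0433/0.253) = 7.569 -0.767

pH = 6.80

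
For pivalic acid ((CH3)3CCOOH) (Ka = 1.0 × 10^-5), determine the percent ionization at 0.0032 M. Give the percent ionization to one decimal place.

(CH3)3CCOOH ⇌ (CH3)3CCOO- + H+; let x = [H+] at equilibrium.
Ka = x²/(C₀ − x); solving the quadratic gives x = 1.74 × 10^-4 M.
Fraction ionized = 1.74 × 10^-4 / 0.0032 = 0.0544 → 5.4%

5.4%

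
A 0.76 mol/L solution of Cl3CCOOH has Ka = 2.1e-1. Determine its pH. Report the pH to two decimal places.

pH = 0.51

Cl3CCOOH ⇌ Cl3CCOO- + H+
Let x = [H+] at equilibrium. Ka = x²/(0.76 − x).
x is not negligible relative to C₀; solve x² + 0.21·x − 0.16 = 0.
x = (−Ka + √(Ka² + 4·Ka·C₀))/2 = 3.08 × 10^-1 M
pH = −log(3.08 × 10^-1) = 0.51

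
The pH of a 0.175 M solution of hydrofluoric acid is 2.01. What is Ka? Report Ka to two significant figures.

Ka = 5.8 × 10^-4

[H+] = 10^(-2.01) = 9.77 × 10^-3 M
At equilibrium [HA] = 0.175 − 9.77 × 10^-3 = 1.65 × 10^-1 M
Ka = [H+][A-]/[HA] = (9.77 × 10^-3)² / 1.65 × 10^-1 = 5.8 × 10^-4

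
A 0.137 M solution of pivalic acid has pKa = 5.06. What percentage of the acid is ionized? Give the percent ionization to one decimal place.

(CH3)3CCOOH ⇌ (CH3)3CCOO- + H+; let x = [H+] at equilibrium.
Ka = 10^(−5.06) = 8.71 × 10^-6
x ≈ √(Ka·C₀) = √(8.71 × 10^-6 × 0.137) = 1.09 × 10^-3 M
Fraction ionized = 1.09 × 10^-3 / 0.137 = 0.0080 → 0.8%

0.8%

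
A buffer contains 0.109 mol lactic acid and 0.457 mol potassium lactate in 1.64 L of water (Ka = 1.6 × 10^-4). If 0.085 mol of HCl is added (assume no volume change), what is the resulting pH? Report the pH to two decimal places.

After neutralization: n(CH3CH(OH)COOH) = 0.194 mol, n(CH3CH(OH)COO-) = 0.372 mol.
pKa = −log(1.6 × 10^-4) = 3.796
Henderson–Hasselbalch with mole ratio 0.372/0.194: pH = 3.796 + (+0.283)

pH = 4.08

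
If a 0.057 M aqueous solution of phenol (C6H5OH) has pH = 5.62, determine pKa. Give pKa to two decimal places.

pKa = 10.00

[H+] = 10^(-5.62) = 2.40 × 10^-6 M
At equilibrium [HA] = 0.057 − 2.40 × 10^-6 = 5.70 × 10^-2 M
Ka = [H+][A-]/[HA] = (2.40 × 10^-6)² / 5.70 × 10^-2 = 1.01 × 10^-10
pKa = -log(1.01 × 10^-10) = 10.00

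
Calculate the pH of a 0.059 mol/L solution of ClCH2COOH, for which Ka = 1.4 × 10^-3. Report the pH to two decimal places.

pH = 2.07

ClCH2COOH ⇌ ClCH2COO- + H+
Let x = [H+] at equilibrium. Ka = x²/(0.059 − x).
Here C₀/Ka ≈ 42.1, so the small-x approximation fails. Use the quadratic:
x = (−Ka + √(Ka² + 4·Ka·C₀))/2 = 8.42 × 10^-3 M
pH = −log(8.42 × 10^-3) = 2.07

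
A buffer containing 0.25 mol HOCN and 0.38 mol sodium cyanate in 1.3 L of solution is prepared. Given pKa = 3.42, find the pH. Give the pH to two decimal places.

pH = 3.60

pH = pKa + log([A⁻]/[HA]) = 3.42 + log(0.38/0.25)
pH = 3.42 + (+0.182) = 3.60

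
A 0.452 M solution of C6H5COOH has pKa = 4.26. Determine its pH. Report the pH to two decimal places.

pH = 2.30

C6H5COOH ⇌ C6H5COO- + H+
Ka = 10^(−4.26) = 5.50 × 10^-5
From the ICE table, Ka = x²/(0.452 − x) = 5.50 × 10^-5.
Assume x ≪ 0.452: x ≈ √(5.50 × 10^-5 × 0.452) = 4.99 × 10^-3 M
Check: 1.1% ionized — well under 5%, approximation valid.
pH = −log(4.99 × 10^-3) = 2.30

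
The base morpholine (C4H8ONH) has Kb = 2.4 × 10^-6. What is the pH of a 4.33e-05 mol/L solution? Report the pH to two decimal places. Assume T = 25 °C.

pH = 8.96

C4H8ONH + H2O ⇌ C4H8ONH2+ + OH-
Kb = [OH-]²/(4.33e-05 − [OH-]) = 2.4 × 10^-6
The 5% rule fails; solving [OH-]² + Kb·[OH-] − Kb·C₀ = 0 exactly:
[OH-] = [−2.4e-06 + √(2.4e-06² + 4.16e-10)]/2 = 9.06 × 10^-6 M
pOH = 5.04, so pH = 14.00 − pOH = 8.96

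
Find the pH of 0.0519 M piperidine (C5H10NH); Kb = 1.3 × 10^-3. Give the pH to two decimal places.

C5H10NH + H2O ⇌ C5H10NH2+ + OH-
From the ICE table, Kb = [OH-]²/(0.0519 − [OH-]) = 1.3 × 10^-3.
Here C₀/Kb ≈ 39.9, so the small-[OH-] approximation fails. Use the quadratic:
[OH-] = (−Kb + √(Kb² + 4·Kb·C₀))/2 = 7.59 × 10^-3 M
pOH = 2.12, so pH = 14.00 − pOH = 11.88

pH = 11.88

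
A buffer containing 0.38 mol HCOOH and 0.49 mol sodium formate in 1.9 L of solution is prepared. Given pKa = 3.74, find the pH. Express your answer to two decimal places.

pH = 3.85

pH = pKa + log([A⁻]/[HA]) = 3.74 + log(0.49/0.38)
pH = 3.74 + (+0.110) = 3.85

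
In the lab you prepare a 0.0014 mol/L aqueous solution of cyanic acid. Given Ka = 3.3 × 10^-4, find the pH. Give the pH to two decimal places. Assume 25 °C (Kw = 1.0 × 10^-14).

pH = 3.27

HOCN ⇌ OCN- + H+
Let x = [H+] at equilibrium. Ka = x²/(0.0014 − x).
Here C₀/Ka ≈ 4.24, so the small-x approximation fails. Use the quadratic:
x = [−0.00033 + √(0.00033² + 1.85e-06)]/2 = 5.34 × 10^-4 M
pH = −log(5.34 × 10^-4) = 3.27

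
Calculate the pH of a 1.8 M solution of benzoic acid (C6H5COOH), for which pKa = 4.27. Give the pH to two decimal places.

C6H5COOH ⇌ C6H5COO- + H+
Ka = 10^(−4.27) = 5.37 × 10^-5
Ka = x²/(1.8 − x) = 5.37 × 10^-5
Since Ka ≪ C₀, x ≈ √(Ka·C₀) = 9.83 × 10^-3 M.
(x/C₀ = 0.55% < 5%, so the approximation holds.)
pH = −log[H+] = −log(9.83 × 10^-3) = 2.01

pH = 2.01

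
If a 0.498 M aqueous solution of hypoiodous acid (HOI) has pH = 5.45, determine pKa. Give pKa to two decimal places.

[H+] = 10^(-5.45) = 3.55 × 10^-6 M
At equilibrium [HA] = 0.498 − 3.55 × 10^-6 = 4.98 × 10^-1 M
Ka = [H+][A-]/[HA] = (3.55 × 10^-6)² / 4.98 × 10^-1 = 2.53 × 10^-11
pKa = -log(2.53 × 10^-11) = 10.60

pKa = 10.60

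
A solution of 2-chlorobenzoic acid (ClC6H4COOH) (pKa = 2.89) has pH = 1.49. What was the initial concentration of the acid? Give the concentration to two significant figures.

[H+] = 10^(-1.49) = 3.24 × 10^-2 M = x
Ka = 10^(−2.89) = 1.29 × 10^-3
Ka = x²/(C₀ − x) ⇒ C₀ = x + x²/Ka
C₀ = 3.24 × 10^-2 + (3.24 × 10^-2)²/(1.29 × 10^-3) = 8.46 × 10^-1 M

C₀ = 8.5 × 10^-1 M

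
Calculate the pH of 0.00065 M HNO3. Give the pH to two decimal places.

pH = 3.19

HNO3 is a strong acid and dissociates completely, so [H+] = 0.00065 M.
pH = -log(0.00065) = 3.19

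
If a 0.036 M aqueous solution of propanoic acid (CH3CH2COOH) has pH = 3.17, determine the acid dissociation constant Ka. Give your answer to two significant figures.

Ka = 1.3 × 10^-5

[H+] = 10^(-3.17) = 6.76 × 10^-4 M
At equilibrium [HA] = 0.036 − 6.76 × 10^-4 = 3.53 × 10^-2 M
Ka = [H+][A-]/[HA] = (6.76 × 10^-4)² / 3.53 × 10^-2 = 1.3 × 10^-5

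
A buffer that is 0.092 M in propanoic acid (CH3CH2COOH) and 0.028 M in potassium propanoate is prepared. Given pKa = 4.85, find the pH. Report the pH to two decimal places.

pH = 4.33

pH = pKa + log([A⁻]/[HA]) = 4.85 + log(0.028/0.092)
pH = 4.85 + (-0.517) = 4.33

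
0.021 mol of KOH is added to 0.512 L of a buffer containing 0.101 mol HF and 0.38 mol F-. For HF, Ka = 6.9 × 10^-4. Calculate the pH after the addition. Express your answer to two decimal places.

pH = 3.86

After neutralization: n(HF) = 0.08 mol, n(F-) = 0.401 mol.
pKa = −log(6.9 × 10^-4) = 3.161
pH = pKa + log(n_F-/n_HF) = 3.161 + log(0.401/0.08) = 3.161 + (+0.700)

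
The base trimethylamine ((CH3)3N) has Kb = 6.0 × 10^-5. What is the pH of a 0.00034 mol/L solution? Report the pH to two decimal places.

pH = 10.06

(CH3)3N + H2O ⇌ (CH3)3NH+ + OH-
From the ICE table, Kb = [OH-]²/(0.00034 − [OH-]) = 6.0 × 10^-5.
Here C₀/Kb ≈ 5.67, so the small-[OH-] approximation fails. Use the quadratic:
[OH-] = (−Kb + √(Kb² + 4·Kb·C₀))/2 = 1.16 × 10^-4 M
pOH = −log(1.16 × 10^-4) = 3.94; pH = 14.00 − 3.94 = 10.06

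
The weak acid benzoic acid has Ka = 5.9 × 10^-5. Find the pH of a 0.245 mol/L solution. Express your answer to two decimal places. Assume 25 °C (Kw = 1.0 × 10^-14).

pH = 2.42

C6H5COOH ⇌ C6H5COO- + H+
Ka = x²/(0.245 − x) = 5.9 × 10^-5
Assume x ≪ 0.245: x ≈ √(5.9 × 10^-5 × 0.245) = 3.80 × 10^-3 M
(x/C₀ = 1.6% < 5%, so the approximation holds.)
pH = −log(3.80 × 10^-3) = 2.42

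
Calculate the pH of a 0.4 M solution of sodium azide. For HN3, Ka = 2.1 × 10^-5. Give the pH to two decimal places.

N3- is the conjugate base of the weak acid HN3.
Kb = Kw/Ka = 1.0×10^-14 / 2.1 × 10^-5 = 4.76 × 10^-10
Kb = [OH-]²/(0.4 − [OH-]) = 4.76 × 10^-10
Neglecting [OH-] in the denominator: [OH-] = √(4.76 × 10^-10 × 0.4) = 1.38 × 10^-5 M
pOH = 4.86, so pH = 14.00 − pOH = 9.14

pH = 9.14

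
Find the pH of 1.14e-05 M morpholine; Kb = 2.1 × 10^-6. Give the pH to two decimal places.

pH = 8.60

C4H8ONH + H2O ⇌ C4H8ONH2+ + OH-
From the ICE table, Kb = [OH-]²/(1.14e-05 − [OH-]) = 2.1 × 10^-6.
The 5% rule fails; solving [OH-]² + Kb·[OH-] − Kb·C₀ = 0 exactly:
[OH-] = (−Kb + √(Kb² + 4·Kb·C₀))/2 = 3.95 × 10^-6 M
pOH = 5.40, so pH = 14.00 − pOH = 8.60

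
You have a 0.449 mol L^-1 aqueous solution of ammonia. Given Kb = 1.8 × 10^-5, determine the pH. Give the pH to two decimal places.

NH3 + H2O ⇌ NH4+ + OH-
Let x = [OH-] at equilibrium. Kb = x²/(0.449 − x).
Neglecting x in the denominator: x = √(1.8 × 10^-5 × 0.449) = 2.84 × 10^-3 M
(x/C₀ = 0.63% < 5%, so the approximation holds.)
pOH = 2.55, so pH = 14.00 − pOH = 11.45

pH = 11.45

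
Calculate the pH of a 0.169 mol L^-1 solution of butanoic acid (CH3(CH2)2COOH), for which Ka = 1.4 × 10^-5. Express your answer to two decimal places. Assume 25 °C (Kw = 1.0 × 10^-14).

CH3(CH2)2COOH ⇌ CH3(CH2)2COO- + H+
Let x = [H+] at equilibrium. Ka = x²/(0.169 − x).
Since Ka ≪ C₀, x ≈ √(Ka·C₀) = 1.54 × 10^-3 M.
Check: 0.91% ionized — well under 5%, approximation valid.
pH = −log[H+] = −log(1.54 × 10^-3) = 2.81

pH = 2.81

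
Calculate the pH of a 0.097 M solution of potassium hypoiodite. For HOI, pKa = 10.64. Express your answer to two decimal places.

pH = 11.80

OI- is the conjugate base of the weak acid HOI.
Ka = 10^(−10.64) = 2.29 × 10^-11
Kb = Kw/Ka = 1.0×10^-14 / 2.29 × 10^-11 = 4.37 × 10^-4
Kb = [OH-]²/(0.097 − [OH-]) = 4.37 × 10^-4
[OH-] is not negligible relative to C₀; solve [OH-]² + 0.000437·[OH-] − 4.24e-05 = 0.
[OH-] = [−0.000437 + √(0.000437² + 0.00017)]/2 = 6.30 × 10^-3 M
pOH = −log(6.30 × 10^-3) = 2.20; pH = 14.00 − 2.20 = 11.80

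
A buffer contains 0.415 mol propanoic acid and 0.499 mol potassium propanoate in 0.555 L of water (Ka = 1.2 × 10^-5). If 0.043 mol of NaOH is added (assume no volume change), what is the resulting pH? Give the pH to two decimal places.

pH = 5.08

After neutralization: n(CH3CH2COOH) = 0.372 mol, n(CH3CH2COO-) = 0.542 mol.
pKa = −log(1.2 × 10^-5) = 4.921
Henderson–Hasselbalch with mole ratio 0.542/0.372: pH = 4.921 + (+0.163)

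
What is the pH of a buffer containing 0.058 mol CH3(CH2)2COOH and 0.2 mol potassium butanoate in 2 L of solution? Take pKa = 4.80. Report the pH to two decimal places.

pH = 5.34

Henderson–Hasselbalch: pH = pKa + log([CH3(CH2)2COO-]/[CH3(CH2)2COOH]) = 4.80 + log(0.2/0.058)
pH = 4.80 + (+0.538) = 5.34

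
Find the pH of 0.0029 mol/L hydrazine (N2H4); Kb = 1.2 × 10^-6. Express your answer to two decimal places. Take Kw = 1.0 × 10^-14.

N2H4 + H2O ⇌ N2H5+ + OH-
Kb = [OH-]²/(0.0029 − [OH-]) = 1.2 × 10^-6
Assume [OH-] ≪ 0.0029: [OH-] ≈ √(1.2 × 10^-6 × 0.0029) = 5.90 × 10^-5 M
Check: 2% ionized — well under 5%, approximation valid.
pOH = −log(5.90 × 10^-5) = 4.23; pH = 14.00 − 4.23 = 9.77

pH = 9.77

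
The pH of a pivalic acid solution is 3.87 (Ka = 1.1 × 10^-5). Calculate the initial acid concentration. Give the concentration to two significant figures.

[H+] = 10^(-3.87) = 1.35 × 10^-4 M = x
Ka = x²/(C₀ − x) ⇒ C₀ = x + x²/Ka
C₀ = 1.35 × 10^-4 + (1.35 × 10^-4)²/(1.1 × 10^-5) = 1.79 × 10^-3 M

C₀ = 1.8 × 10^-3 M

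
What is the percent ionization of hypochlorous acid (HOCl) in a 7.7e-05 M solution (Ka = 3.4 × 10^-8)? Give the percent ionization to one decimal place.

2.1%

HOCl ⇌ OCl- + H+; let x = [H+] at equilibrium.
x ≈ √(Ka·C₀) = √(3.4 × 10^-8 × 7.7e-05) = 1.62 × 10^-6 M
% ionization = x/C₀ × 100% = 1.62 × 10^-6/7.7e-05 × 100% = 2.1%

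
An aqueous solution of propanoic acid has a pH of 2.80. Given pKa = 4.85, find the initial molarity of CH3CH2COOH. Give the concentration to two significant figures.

C₀ = 1.8 × 10^-1 M

[H+] = 10^(-2.80) = 1.58 × 10^-3 M = x
Ka = 10^(−4.85) = 1.41 × 10^-5
Ka = x²/(C₀ − x) ⇒ C₀ = x + x²/Ka
C₀ = 1.58 × 10^-3 + (1.58 × 10^-3)²/(1.41 × 10^-5) = 1.79 × 10^-1 M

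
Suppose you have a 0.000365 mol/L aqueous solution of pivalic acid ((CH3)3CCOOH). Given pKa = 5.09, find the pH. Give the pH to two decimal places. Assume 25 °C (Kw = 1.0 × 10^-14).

(CH3)3CCOOH ⇌ (CH3)3CCOO- + H+
Ka = 10^(−5.09) = 8.13 × 10^-6
From the ICE table, Ka = [H+]²/(0.000365 − [H+]) = 8.13 × 10^-6.
Here C₀/Ka ≈ 44.9, so the small-[H+] approximation fails. Use the quadratic:
[H+] = [−8.13e-06 + √(8.13e-06² + 1.19e-08)]/2 = 5.06 × 10^-5 M
pH = −log[H+] = −log(5.06 × 10^-5) = 4.30

pH = 4.30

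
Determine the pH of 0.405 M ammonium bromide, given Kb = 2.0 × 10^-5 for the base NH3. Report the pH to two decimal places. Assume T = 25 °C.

pH = 4.85

NH4+ is the conjugate acid of the weak base NH3.
Ka = Kw/Kb = 1.0×10^-14 / 2.0 × 10^-5 = 5.00 × 10^-10
From the ICE table, Ka = x²/(0.405 − x) = 5.00 × 10^-10.
Neglecting x in the denominator: x = √(5.00 × 10^-10 × 0.405) = 1.42 × 10^-5 M
pH = −log[H+] = −log(1.42 × 10^-5) = 4.85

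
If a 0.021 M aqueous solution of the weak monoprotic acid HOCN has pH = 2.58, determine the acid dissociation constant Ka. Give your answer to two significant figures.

Ka = 3.8 × 10^-4

[H+] = 10^(-2.58) = 2.63 × 10^-3 M
At equilibrium [HA] = 0.021 − 2.63 × 10^-3 = 1.84 × 10^-2 M
Ka = [H+][A-]/[HA] = (2.63 × 10^-3)² / 1.84 × 10^-2 = 3.8 × 10^-4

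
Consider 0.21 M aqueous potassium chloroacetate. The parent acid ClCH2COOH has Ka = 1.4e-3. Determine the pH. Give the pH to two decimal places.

pH = 8.09

ClCH2COO- is the conjugate base of the weak acid ClCH2COOH.
Kb = Kw/Ka = 1.0×10^-14 / 1.4 × 10^-3 = 7.14 × 10^-12
Kb = [OH-]²/(0.21 − [OH-]) = 7.14 × 10^-12
Neglecting [OH-] in the denominator: [OH-] = √(7.14 × 10^-12 × 0.21) = 1.22 × 10^-6 M
Check: 0.00058% ionized — well under 5%, approximation valid.
pOH = −log(1.22 × 10^-6) = 5.91; pH = 14.00 − 5.91 = 8.09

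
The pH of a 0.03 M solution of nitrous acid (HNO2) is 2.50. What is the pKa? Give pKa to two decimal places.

[H+] = 10^(-2.50) = 3.16 × 10^-3 M
At equilibrium [HA] = 0.03 − 3.16 × 10^-3 = 2.68 × 10^-2 M
Ka = [H+][A-]/[HA] = (3.16 × 10^-3)² / 2.68 × 10^-2 = 3.73 × 10^-4
pKa = -log(3.73 × 10^-4) = 3.43

pKa = 3.43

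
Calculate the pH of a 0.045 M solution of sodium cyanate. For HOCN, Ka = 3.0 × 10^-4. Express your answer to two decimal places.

OCN- is the conjugate base of the weak acid HOCN.
Kb = Kw/Ka = 1.0×10^-14 / 3.0 × 10^-4 = 3.33 × 10^-11
From the ICE table, Kb = [OH-]²/(0.045 − [OH-]) = 3.33 × 10^-11.
Assume [OH-] ≪ 0.045: [OH-] ≈ √(3.33 × 10^-11 × 0.045) = 1.22 × 10^-6 M
pOH = −log(1.22 × 10^-6) = 5.91; pH = 14.00 − 5.91 = 8.09

pH = 8.09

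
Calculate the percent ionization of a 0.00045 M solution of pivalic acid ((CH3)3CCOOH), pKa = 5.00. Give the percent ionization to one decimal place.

(CH3)3CCOOH ⇌ (CH3)3CCOO- + H+; let x = [H+] at equilibrium.
Ka = 10^(−5.00) = 1.00 × 10^-5
Ka = x²/(C₀ − x); solving the quadratic gives x = 6.23 × 10^-5 M.
% ionization = x/C₀ × 100% = 6.23 × 10^-5/0.00045 × 100% = 13.8%

13.8%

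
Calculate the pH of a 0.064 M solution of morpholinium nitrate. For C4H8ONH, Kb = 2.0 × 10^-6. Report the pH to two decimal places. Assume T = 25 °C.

pH = 4.75

C4H8ONH2+ is the conjugate acid of the weak base C4H8ONH.
Ka = Kw/Kb = 1.0×10^-14 / 2.0 × 10^-6 = 5.00 × 10^-9
From the ICE table, Ka = x²/(0.064 − x) = 5.00 × 10^-9.
Assume x ≪ 0.064: x ≈ √(5.00 × 10^-9 × 0.064) = 1.79 × 10^-5 M
pH = −log(1.79 × 10^-5) = 4.75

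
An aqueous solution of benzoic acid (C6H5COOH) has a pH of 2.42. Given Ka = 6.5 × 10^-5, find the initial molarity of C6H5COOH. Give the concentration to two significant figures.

[H+] = 10^(-2.42) = 3.80 × 10^-3 M = x
Ka = x²/(C₀ − x) ⇒ C₀ = x + x²/Ka
C₀ = 3.80 × 10^-3 + (3.80 × 10^-3)²/(6.5 × 10^-5) = 2.26 × 10^-1 M

C₀ = 2.3 × 10^-1 M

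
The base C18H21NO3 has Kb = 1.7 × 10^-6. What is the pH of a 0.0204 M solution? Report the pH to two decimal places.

pH = 10.27

C18H21NO3 + H2O ⇌ C18H22NO3+ + OH-
From the ICE table, Kb = [OH-]²/(0.0204 − [OH-]) = 1.7 × 10^-6.
Assume [OH-] ≪ 0.0204: [OH-] ≈ √(1.7 × 10^-6 × 0.0204) = 1.86 × 10^-4 M
pOH = −log(1.86 × 10^-4) = 3.73; pH = 14.00 − 3.73 = 10.27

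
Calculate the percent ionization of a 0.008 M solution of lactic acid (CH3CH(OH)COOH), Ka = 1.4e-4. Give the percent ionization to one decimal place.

12.4%

CH3CH(OH)COOH ⇌ CH3CH(OH)COO- + H+; let x = [H+] at equilibrium.
Solve x² + 0.00014x − 1.12e-06 = 0 → x = 9.91 × 10^-4 M
Fraction ionized = 9.91 × 10^-4 / 0.008 = 0.1239 → 12.4%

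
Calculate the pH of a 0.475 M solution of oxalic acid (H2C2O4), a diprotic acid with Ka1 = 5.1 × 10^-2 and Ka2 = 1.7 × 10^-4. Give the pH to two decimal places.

Ka1 ≫ Ka2, so treat the first dissociation as the only significant source of H+.
Ka1 = x²/(0.475 − x) = 5.1 × 10^-2
Solving the quadratic: x = (−Ka1 + √(Ka1² + 4·Ka1·C₀))/2 = 1.32 × 10^-1 M
pH = −log(1.32 × 10^-1) = 0.88

pH = 0.88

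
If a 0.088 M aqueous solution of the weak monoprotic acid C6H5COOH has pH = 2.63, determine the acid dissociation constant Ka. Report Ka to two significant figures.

[H+] = 10^(-2.63) = 2.34 × 10^-3 M
At equilibrium [HA] = 0.088 − 2.34 × 10^-3 = 8.57 × 10^-2 M
Ka = [H+][A-]/[HA] = (2.34 × 10^-3)² / 8.57 × 10^-2 = 6.4 × 10^-5

Ka = 6.4 × 10^-5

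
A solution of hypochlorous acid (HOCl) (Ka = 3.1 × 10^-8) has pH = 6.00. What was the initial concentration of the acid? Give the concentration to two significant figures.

[H+] = 10^(-6.00) = 1.00 × 10^-6 M = x
Ka = x²/(C₀ − x) ⇒ C₀ = x + x²/Ka
C₀ = 1.00 × 10^-6 + (1.00 × 10^-6)²/(3.1 × 10^-8) = 3.33 × 10^-5 M

C₀ = 3.3 × 10^-5 M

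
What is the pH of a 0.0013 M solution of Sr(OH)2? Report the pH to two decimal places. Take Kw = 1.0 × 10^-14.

pH = 11.41

Sr(OH)2 is a strong base (each formula unit releases 2 OH-); [OH-] = 0.0026 M.
pOH = -log(0.0026) = 2.59
pH = 14.00 - 2.59 = 11.41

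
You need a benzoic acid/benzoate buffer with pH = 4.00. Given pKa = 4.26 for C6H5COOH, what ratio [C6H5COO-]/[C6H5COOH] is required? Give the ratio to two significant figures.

pH = pKa + log(r) ⇒ log(r) = 4.00 − 4.26 = -0.26
r = [C6H5COO-]/[C6H5COOH] = 10^(-0.26) = 0.55

ratio = 0.55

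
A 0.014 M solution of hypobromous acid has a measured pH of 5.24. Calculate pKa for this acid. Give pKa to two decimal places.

pKa = 8.63

[H+] = 10^(-5.24) = 5.75 × 10^-6 M
At equilibrium [HA] = 0.014 − 5.75 × 10^-6 = 1.40 × 10^-2 M
Ka = [H+][A-]/[HA] = (5.75 × 10^-6)² / 1.40 × 10^-2 = 2.36 × 10^-9
pKa = -log(2.36 × 10^-9) = 8.63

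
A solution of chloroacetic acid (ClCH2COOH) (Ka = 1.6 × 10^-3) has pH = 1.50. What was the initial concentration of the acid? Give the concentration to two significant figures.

C₀ = 6.6 × 10^-1 M

[H+] = 10^(-1.50) = 3.16 × 10^-2 M = x
Ka = x²/(C₀ − x) ⇒ C₀ = x + x²/Ka
C₀ = 3.16 × 10^-2 + (3.16 × 10^-2)²/(1.6 × 10^-3) = 6.56 × 10^-1 M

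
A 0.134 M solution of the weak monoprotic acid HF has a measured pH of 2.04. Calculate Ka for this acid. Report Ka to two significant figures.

[H+] = 10^(-2.04) = 9.12 × 10^-3 M
At equilibrium [HA] = 0.134 − 9.12 × 10^-3 = 1.25 × 10^-1 M
Ka = [H+][A-]/[HA] = (9.12 × 10^-3)² / 1.25 × 10^-1 = 6.7 × 10^-4

Ka = 6.7 × 10^-4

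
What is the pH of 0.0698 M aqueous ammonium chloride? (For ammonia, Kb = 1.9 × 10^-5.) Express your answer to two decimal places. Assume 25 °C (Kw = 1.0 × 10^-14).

pH = 5.22

NH4+ is the conjugate acid of the weak base NH3.
Ka = Kw/Kb = 1.0×10^-14 / 1.9 × 10^-5 = 5.26 × 10^-10
Let x = [H+] at equilibrium. Ka = x²/(0.0698 − x).
Since Ka ≪ C₀, x ≈ √(Ka·C₀) = 6.06 × 10^-6 M.
(x/C₀ = 0.0087% < 5%, so the approximation holds.)
pH = −log[H+] = −log(6.06 × 10^-6) = 5.22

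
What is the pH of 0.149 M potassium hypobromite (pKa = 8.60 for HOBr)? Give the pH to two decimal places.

OBr- is the conjugate base of the weak acid HOBr.
Ka = 10^(−8.60) = 2.51 × 10^-9
Kb = Kw/Ka = 1.0×10^-14 / 2.51 × 10^-9 = 3.98 × 10^-6
Kb = x²/(0.149 − x) = 3.98 × 10^-6
Assume x ≪ 0.149: x ≈ √(3.98 × 10^-6 × 0.149) = 7.70 × 10^-4 M
(x/C₀ = 0.52% < 5%, so the approximation holds.)
pOH = 3.11, so pH = 14.00 − pOH = 10.89

pH = 10.89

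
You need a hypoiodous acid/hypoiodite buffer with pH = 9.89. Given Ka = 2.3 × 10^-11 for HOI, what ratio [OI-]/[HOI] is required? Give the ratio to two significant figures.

ratio = 0.18

pKa = -log(2.3 × 10^-11) = 10.638
pH = pKa + log(r) ⇒ log(r) = 9.89 − 10.638 = -0.748
r = [OI-]/[HOI] = 10^(-0.748) = 0.179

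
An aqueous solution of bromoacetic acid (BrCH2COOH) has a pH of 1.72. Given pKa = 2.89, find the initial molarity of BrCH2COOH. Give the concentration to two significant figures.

[H+] = 10^(-1.72) = 1.91 × 10^-2 M = x
Ka = 10^(−2.89) = 1.29 × 10^-3
Ka = x²/(C₀ − x) ⇒ C₀ = x + x²/Ka
C₀ = 1.91 × 10^-2 + (1.91 × 10^-2)²/(1.29 × 10^-3) = 3.02 × 10^-1 M

C₀ = 3.0 × 10^-1 M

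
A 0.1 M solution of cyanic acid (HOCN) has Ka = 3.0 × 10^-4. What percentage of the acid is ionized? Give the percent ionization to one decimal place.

5.3%

HOCN ⇌ OCN- + H+; let x = [H+] at equilibrium.
Solve x² + 0.0003x − 3e-05 = 0 → x = 5.33 × 10^-3 M
Fraction ionized = 5.33 × 10^-3 / 0.1 = 0.0533 → 5.3%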